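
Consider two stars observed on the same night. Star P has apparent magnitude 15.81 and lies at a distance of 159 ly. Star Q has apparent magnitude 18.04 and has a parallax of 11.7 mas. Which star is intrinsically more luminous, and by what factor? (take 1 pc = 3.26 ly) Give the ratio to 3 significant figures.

Star P: d = 159 ly / 3.26 = 48.77 pc
Star P: M = m − 5 log₁₀ d + 5 = 15.81 − 5·1.6882 + 5 = 12.369
Star Q: p = 11.7 mas = 0.0117″ → d = 1/p = 85.47 pc
Star Q: M = m − 5 log₁₀ d + 5 = 18.04 − 5·1.9318 + 5 = 13.381
ΔM = M_P − M_Q = 12.369 − (13.381) = -1.012; smaller M is more luminous → Star P.
L ratio = 10^(0.4 |ΔM|) = 10^0.405 = 2.539

Star P is more luminous, by a factor of 2.54.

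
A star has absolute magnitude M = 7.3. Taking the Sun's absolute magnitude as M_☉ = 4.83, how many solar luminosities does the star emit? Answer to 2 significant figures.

L/L_☉ ≈ 0.10

M − M_☉ = 7.3 − 4.83 = 2.470
L/L_☉ = 10^(−0.4 (M − M_☉)) = 10^-0.988 = 0.1028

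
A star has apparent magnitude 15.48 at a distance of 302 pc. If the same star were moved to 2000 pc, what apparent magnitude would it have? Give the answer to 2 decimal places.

Flux ∝ 1/d², so Δm = 5 log₁₀(d₂/d₁) = 5 log₁₀(2000/302) = 4.105
m₂ = m₁ + Δm = 15.48 + (4.105) = 19.585

m ≈ 19.59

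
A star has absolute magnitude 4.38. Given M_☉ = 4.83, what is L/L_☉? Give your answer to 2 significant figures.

M − M_☉ = 4.38 − 4.83 = -0.450
L/L_☉ = 10^(−0.4 (M − M_☉)) = 10^0.180 = 1.514

L/L_☉ ≈ 1.5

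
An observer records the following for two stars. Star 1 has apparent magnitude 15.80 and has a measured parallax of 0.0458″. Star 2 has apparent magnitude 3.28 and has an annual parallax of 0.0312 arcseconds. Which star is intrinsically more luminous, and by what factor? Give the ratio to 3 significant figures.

Star 1: d = 1/p = 1/0.0458″ = 21.83 pc
Star 1: M = m − 5 log₁₀ d + 5 = 15.80 − 5·1.3391 + 5 = 14.104
Star 2: d = 1/p = 1/0.0312″ = 32.05 pc
Star 2: M = m − 5 log₁₀ d + 5 = 3.28 − 5·1.5058 + 5 = 0.751
ΔM = M_1 − M_2 = 14.104 − (0.751) = 13.354; smaller M is more luminous → Star 2.
L ratio = 10^(0.4 |ΔM|) = 10^5.341 = 219500

Star 2 is more luminous, by a factor of 219000.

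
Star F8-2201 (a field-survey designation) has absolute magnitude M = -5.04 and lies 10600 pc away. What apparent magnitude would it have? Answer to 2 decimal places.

m = M + 5 log₁₀ d − 5 = -5.04 + 5·4.0253 − 5 = 10.087

m ≈ 10.09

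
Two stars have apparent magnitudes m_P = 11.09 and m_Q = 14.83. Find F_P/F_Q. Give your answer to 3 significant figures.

Δm = 11.09 − (14.83) = -3.74
Flux ratio = 10^(−0.4 Δm) = 10^(−0.4 × -3.74) = 10^1.496 = 31.33

F_P/F_Q ≈ 31.3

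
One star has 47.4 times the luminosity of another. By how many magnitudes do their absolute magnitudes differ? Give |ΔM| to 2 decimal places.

|ΔM| ≈ 4.19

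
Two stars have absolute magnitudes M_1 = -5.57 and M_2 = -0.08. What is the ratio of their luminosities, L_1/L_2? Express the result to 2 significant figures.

ΔM = M_1 − M_2 = -5.49
L_1/L_2 = 10^(−0.4 ΔM) = 10^2.196 = 157.0

L_1/L_2 ≈ 160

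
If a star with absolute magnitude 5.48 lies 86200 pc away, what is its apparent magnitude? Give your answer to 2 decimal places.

m ≈ 25.16

m = M + 5 log₁₀ d − 5 = 5.48 + 5·4.9355 − 5 = 25.158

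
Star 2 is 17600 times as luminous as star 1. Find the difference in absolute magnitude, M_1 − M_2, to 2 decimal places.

Pogson: ΔM = −2.5 log₁₀(ratio) = −2.5 log₁₀(17600) = −2.5 × 4.2455 = -10.614
Star 2 is brighter so has the smaller magnitude: M_1 − M_2 is positive.

M_1 − M_2 ≈ 10.61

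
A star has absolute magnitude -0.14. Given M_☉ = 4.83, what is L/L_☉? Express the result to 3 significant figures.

L/L_☉ ≈ 97.3

M − M_☉ = -0.14 − 4.83 = -4.970
L/L_☉ = 10^(−0.4 (M − M_☉)) = 10^1.988 = 97.27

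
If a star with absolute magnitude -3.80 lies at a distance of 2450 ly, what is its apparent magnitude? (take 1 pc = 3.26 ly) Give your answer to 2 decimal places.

d = 2450 ly / 3.26 = 751.5 pc
m = M + 5 log₁₀ d − 5 = -3.80 + 5·2.8759 − 5 = 5.580

m ≈ 5.58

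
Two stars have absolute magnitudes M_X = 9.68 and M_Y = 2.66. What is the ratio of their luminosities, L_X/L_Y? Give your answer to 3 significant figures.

L_X/L_Y ≈ 1.56×10^-3

ΔM = M_X − M_Y = 7.02
L_X/L_Y = 10^(−0.4 ΔM) = 10^-2.808 = 1.556×10^-3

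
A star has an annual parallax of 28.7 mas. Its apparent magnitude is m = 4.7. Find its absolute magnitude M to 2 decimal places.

p = 28.7 mas = 0.0287″ → d = 1/p = 34.84 pc
5 log₁₀(d/10 pc) = 5 log₁₀(34.84) − 5 = 2.711
M = m − 5 log₁₀(d/10) = 4.7 − 2.711 = 1.989

M ≈ 1.99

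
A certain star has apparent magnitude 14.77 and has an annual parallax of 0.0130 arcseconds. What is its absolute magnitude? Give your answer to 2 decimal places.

M ≈ 10.34

d = 1/p = 1/0.0130″ = 76.92 pc
5 log₁₀(d/10 pc) = 5 log₁₀(76.92) − 5 = 4.430
M = m − 5 log₁₀(d/10) = 14.77 − 4.430 = 10.340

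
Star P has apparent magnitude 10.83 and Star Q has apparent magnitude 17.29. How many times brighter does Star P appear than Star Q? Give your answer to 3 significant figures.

384

Δm = 10.83 − (17.29) = -6.46
Flux ratio = 10^(−0.4 Δm) = 10^(−0.4 × -6.46) = 10^2.584 = 383.7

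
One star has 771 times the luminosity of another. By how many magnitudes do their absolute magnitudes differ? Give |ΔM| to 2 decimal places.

|ΔM| ≈ 7.22

Pogson: ΔM = −2.5 log₁₀(ratio) = −2.5 log₁₀(771) = −2.5 × 2.8871 = -7.218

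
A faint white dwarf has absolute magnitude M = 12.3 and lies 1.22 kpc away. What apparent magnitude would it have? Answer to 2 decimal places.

d = 1.22 kpc = 1220 pc
m = M + 5 log₁₀ d − 5 = 12.3 + 5·3.0864 − 5 = 22.732

m ≈ 22.73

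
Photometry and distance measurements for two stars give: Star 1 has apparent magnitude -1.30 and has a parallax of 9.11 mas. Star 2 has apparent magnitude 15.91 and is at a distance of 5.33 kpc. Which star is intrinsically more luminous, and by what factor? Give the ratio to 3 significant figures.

Star 1 is more luminous, by a factor of 3250.

Star 1: p = 9.11 mas = 9.11×10^-3″ → d = 1/p = 109.8 pc
Star 1: M = m − 5 log₁₀ d + 5 = -1.30 − 5·2.0405 + 5 = -6.502
Star 2: d = 5.33 kpc = 5330 pc
Star 2: M = m − 5 log₁₀ d + 5 = 15.91 − 5·3.7267 + 5 = 2.276
ΔM = M_1 − M_2 = -6.502 − (2.276) = -8.779; smaller M is more luminous → Star 1.
L ratio = 10^(0.4 |ΔM|) = 10^3.512 = 3247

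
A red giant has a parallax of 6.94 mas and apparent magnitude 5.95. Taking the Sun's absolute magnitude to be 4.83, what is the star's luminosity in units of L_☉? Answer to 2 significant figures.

L/L_☉ ≈ 74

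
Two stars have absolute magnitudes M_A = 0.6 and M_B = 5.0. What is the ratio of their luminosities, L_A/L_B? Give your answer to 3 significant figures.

L_A/L_B ≈ 57.5

ΔM = M_A − M_B = -4.4
L_A/L_B = 10^(−0.4 ΔM) = 10^1.760 = 57.54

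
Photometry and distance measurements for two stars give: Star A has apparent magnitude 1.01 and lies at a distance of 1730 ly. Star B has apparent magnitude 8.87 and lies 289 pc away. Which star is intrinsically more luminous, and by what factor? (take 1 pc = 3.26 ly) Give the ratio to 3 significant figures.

Star A: d = 1730 ly / 3.26 = 530.7 pc
Star A: M = m − 5 log₁₀ d + 5 = 1.01 − 5·2.7248 + 5 = -7.614
Star B: M = m − 5 log₁₀ d + 5 = 8.87 − 5·2.4609 + 5 = 1.566
ΔM = M_A − M_B = -7.614 − (1.566) = -9.180; smaller M is more luminous → Star A.
L ratio = 10^(0.4 |ΔM|) = 10^3.672 = 4697

Star A is more luminous, by a factor of 4700.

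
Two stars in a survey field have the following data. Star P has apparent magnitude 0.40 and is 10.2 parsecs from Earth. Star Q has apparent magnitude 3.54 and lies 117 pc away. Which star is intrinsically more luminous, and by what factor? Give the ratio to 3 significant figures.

Star P: M = m − 5 log₁₀ d + 5 = 0.40 − 5·1.0086 + 5 = 0.357
Star Q: M = m − 5 log₁₀ d + 5 = 3.54 − 5·2.0682 + 5 = -1.801
ΔM = M_P − M_Q = 0.357 − (-1.801) = 2.158; smaller M is more luminous → Star Q.
L ratio = 10^(0.4 |ΔM|) = 10^0.863 = 7.297

Star Q is more luminous, by a factor of 7.30.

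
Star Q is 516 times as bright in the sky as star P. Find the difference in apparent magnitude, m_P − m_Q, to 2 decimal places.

m_P − m_Q ≈ 6.78

Pogson: Δm = −2.5 log₁₀(ratio) = −2.5 log₁₀(516) = −2.5 × 2.7126 = -6.782
Star Q is brighter so has the smaller magnitude: m_P − m_Q is positive.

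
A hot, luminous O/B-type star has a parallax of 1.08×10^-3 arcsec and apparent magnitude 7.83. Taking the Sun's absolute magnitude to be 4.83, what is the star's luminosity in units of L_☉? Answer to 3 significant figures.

L/L_☉ ≈ 541

d = 1/p = 1/1.08×10^-3″ = 925.9 pc
M = m − 5 log₁₀ d + 5 = 7.83 − 5·2.9666 + 5 = -2.003
M − M_☉ = -2.003 − 4.83 = -6.833
L/L_☉ = 10^(−0.4 × -6.833) = 540.9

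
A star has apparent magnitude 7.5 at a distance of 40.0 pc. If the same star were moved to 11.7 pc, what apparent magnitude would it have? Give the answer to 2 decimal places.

m ≈ 4.83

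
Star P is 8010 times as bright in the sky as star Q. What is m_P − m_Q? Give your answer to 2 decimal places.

Pogson: Δm = −2.5 log₁₀(ratio) = −2.5 log₁₀(8010) = −2.5 × 3.9036 = -9.759
Star P is brighter, so it has the smaller magnitude: the difference is negative.

m_P − m_Q ≈ -9.76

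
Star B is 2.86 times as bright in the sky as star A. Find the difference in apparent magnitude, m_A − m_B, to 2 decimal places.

m_A − m_B ≈ 1.14

Pogson: Δm = −2.5 log₁₀(ratio) = −2.5 log₁₀(2.86) = −2.5 × 0.4564 = -1.141
Star B is brighter so has the smaller magnitude: m_A − m_B is positive.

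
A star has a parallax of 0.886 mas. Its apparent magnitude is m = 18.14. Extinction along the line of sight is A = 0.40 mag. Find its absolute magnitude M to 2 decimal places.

M ≈ 7.48

p = 0.886 mas = 8.86×10^-4″ → d = 1/p = 1129 pc
5 log₁₀(d/10 pc) = 5 log₁₀(1129) − 5 = 10.263
M = m − 5 log₁₀(d/10) − A = 18.14 − 10.263 − 0.40 = 7.477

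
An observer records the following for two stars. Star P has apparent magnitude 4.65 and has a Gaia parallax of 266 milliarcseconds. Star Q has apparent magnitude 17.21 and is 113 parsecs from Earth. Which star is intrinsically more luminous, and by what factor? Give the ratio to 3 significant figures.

Star P: p = 266 mas = 0.266″ → d = 1/p = 3.759 pc
Star P: M = m − 5 log₁₀ d + 5 = 4.65 − 5·0.5751 + 5 = 6.774
Star Q: M = m − 5 log₁₀ d + 5 = 17.21 − 5·2.0531 + 5 = 11.945
ΔM = M_P − M_Q = 6.774 − (11.945) = -5.170; smaller M is more luminous → Star P.
L ratio = 10^(0.4 |ΔM|) = 10^2.068 = 117.0

Star P is more luminous, by a factor of 117.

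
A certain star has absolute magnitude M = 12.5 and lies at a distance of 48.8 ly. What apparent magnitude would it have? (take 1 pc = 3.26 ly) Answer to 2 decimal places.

m ≈ 13.38

d = 48.8 ly / 3.26 = 14.97 pc
m = M + 5 log₁₀ d − 5 = 12.5 + 5·1.1752 − 5 = 13.376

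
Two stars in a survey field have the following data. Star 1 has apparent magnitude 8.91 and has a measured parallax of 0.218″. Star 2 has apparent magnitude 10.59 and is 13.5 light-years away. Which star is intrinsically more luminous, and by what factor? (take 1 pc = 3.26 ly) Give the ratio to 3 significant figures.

Star 1 is more luminous, by a factor of 5.77.

Star 1: d = 1/p = 1/0.218″ = 4.587 pc
Star 1: M = m − 5 log₁₀ d + 5 = 8.91 − 5·0.6615 + 5 = 10.602
Star 2: d = 13.5 ly / 3.26 = 4.141 pc
Star 2: M = m − 5 log₁₀ d + 5 = 10.59 − 5·0.6171 + 5 = 12.504
ΔM = M_1 − M_2 = 10.602 − (12.504) = -1.902; smaller M is more luminous → Star 1.
L ratio = 10^(0.4 |ΔM|) = 10^0.761 = 5.766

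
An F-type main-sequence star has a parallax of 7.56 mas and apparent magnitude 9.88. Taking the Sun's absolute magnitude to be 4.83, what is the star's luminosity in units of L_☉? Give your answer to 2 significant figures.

L/L_☉ ≈ 1.7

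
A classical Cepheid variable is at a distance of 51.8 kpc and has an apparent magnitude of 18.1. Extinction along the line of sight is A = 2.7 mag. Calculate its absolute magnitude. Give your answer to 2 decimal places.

M ≈ -3.17

d = 51.8 kpc = 51800 pc
5 log₁₀(d/10 pc) = 5 log₁₀(51800) − 5 = 18.572
M = m − 5 log₁₀(d/10) − A = 18.1 − 18.572 − 2.7 = -3.172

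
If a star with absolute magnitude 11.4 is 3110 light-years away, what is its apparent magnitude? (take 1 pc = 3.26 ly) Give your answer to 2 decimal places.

d = 3110 ly / 3.26 = 954.0 pc
m = M + 5 log₁₀ d − 5 = 11.4 + 5·2.9795 − 5 = 21.298

m ≈ 21.30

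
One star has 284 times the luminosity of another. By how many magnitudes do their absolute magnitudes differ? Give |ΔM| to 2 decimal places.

|ΔM| ≈ 6.13

Pogson: ΔM = −2.5 log₁₀(ratio) = −2.5 log₁₀(284) = −2.5 × 2.4533 = -6.133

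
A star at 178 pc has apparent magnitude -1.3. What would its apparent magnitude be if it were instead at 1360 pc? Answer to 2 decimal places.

Flux ∝ 1/d², so Δm = 5 log₁₀(d₂/d₁) = 5 log₁₀(1360/178) = 4.416
m₂ = m₁ + Δm = -1.3 + (4.416) = 3.116

m ≈ 3.12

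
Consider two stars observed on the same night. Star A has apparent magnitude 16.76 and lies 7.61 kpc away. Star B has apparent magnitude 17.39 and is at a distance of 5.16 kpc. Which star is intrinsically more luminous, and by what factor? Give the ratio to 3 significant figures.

Star A: d = 7.61 kpc = 7610 pc
Star A: M = m − 5 log₁₀ d + 5 = 16.76 − 5·3.8814 + 5 = 2.353
Star B: d = 5.16 kpc = 5160 pc
Star B: M = m − 5 log₁₀ d + 5 = 17.39 − 5·3.7126 + 5 = 3.827
ΔM = M_A − M_B = 2.353 − (3.827) = -1.474; smaller M is more luminous → Star A.
L ratio = 10^(0.4 |ΔM|) = 10^0.589 = 3.886

Star A is more luminous, by a factor of 3.89.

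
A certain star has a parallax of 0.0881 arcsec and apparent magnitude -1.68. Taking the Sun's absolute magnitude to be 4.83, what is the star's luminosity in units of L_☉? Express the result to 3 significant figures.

L/L_☉ ≈ 518

d = 1/p = 1/0.0881″ = 11.35 pc
M = m − 5 log₁₀ d + 5 = -1.68 − 5·1.0550 + 5 = -1.955
M − M_☉ = -1.955 − 4.83 = -6.785
L/L_☉ = 10^(−0.4 × -6.785) = 517.7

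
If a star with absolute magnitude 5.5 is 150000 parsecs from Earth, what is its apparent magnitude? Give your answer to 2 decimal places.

m ≈ 26.38

m = M + 5 log₁₀ d − 5 = 5.5 + 5·5.1761 − 5 = 26.380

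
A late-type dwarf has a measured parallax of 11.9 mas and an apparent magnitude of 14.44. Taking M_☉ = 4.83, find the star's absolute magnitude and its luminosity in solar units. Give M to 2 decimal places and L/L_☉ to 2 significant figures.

d = 1/p = 1000/11.9 mas = 84.03 pc
M = m − 5 log₁₀ d + 5 = 14.44 − 5·1.9245 + 5 = 9.818
M − M_☉ = 9.818 − 4.83 = 4.988
L/L_☉ = 10^(−0.4 × 4.988) = 0.01011

M ≈ 9.82; L/L_☉ ≈ 0.010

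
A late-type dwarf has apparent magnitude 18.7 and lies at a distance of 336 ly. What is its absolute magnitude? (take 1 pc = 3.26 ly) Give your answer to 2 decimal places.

d = 336 ly / 3.26 = 103.1 pc
5 log₁₀(d/10 pc) = 5 log₁₀(103.1) − 5 = 5.066
M = m − 5 log₁₀(d/10) = 18.7 − 5.066 = 13.634

M ≈ 13.63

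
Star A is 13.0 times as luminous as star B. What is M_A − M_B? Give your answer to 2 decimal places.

Pogson: ΔM = −2.5 log₁₀(ratio) = −2.5 log₁₀(13.0) = −2.5 × 1.1139 = -2.785
Star A is brighter, so it has the smaller magnitude: the difference is negative.

M_A − M_B ≈ -2.78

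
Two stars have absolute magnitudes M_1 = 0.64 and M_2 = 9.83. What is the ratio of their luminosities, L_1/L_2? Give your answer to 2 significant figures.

ΔM = M_1 − M_2 = -9.19
L_1/L_2 = 10^(−0.4 ΔM) = 10^3.676 = 4742

L_1/L_2 ≈ 4700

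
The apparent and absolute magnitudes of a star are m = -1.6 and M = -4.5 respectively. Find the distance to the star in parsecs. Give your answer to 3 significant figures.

d ≈ 38.0 pc

μ = m − M = 2.900
m − M = 5 log₁₀ d − 5
log₁₀ d = (m − M)/5 + 1 = 1.5800
d = 10^1.5800 = 38.02 pc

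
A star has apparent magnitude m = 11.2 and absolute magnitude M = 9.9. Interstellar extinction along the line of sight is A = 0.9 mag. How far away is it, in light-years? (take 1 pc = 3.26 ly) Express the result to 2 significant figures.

d ≈ 39 ly

m − M = 5 log₁₀(d/10 pc) + A  ⇒  11.2 − (9.9) − 0.9 = 5 log₁₀(d/10)
0.400 = 5 log₁₀(d/10)
log₁₀ d = (m − M − A)/5 + 1 = 1.0800
d = 10^1.0800 = 12.02 pc
= 39.19 ly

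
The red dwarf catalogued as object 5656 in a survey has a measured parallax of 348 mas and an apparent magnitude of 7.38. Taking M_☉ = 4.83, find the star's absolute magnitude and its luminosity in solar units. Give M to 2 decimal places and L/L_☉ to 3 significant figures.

d = 1/p = 1000/348 mas = 2.874 pc
M = m − 5 log₁₀ d + 5 = 7.38 − 5·0.4584 + 5 = 10.088
M − M_☉ = 10.088 − 4.83 = 5.258
L/L_☉ = 10^(−0.4 × 5.258) = 7.886×10^-3

M ≈ 10.09; L/L_☉ ≈ 7.89×10^-3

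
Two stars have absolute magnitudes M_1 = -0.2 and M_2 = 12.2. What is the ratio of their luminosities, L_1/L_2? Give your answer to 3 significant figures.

L_1/L_2 ≈ 91200

ΔM = M_1 − M_2 = -12.4
L_1/L_2 = 10^(−0.4 ΔM) = 10^4.960 = 91200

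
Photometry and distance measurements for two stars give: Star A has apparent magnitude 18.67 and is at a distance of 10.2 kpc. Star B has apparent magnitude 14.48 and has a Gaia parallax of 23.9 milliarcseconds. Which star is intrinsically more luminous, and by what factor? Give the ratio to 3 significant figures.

Star A: d = 10.2 kpc = 10200 pc
Star A: M = m − 5 log₁₀ d + 5 = 18.67 − 5·4.0086 + 5 = 3.627
Star B: p = 23.9 mas = 0.0239″ → d = 1/p = 41.84 pc
Star B: M = m − 5 log₁₀ d + 5 = 14.48 − 5·1.6216 + 5 = 11.372
ΔM = M_A − M_B = 3.627 − (11.372) = -7.745; smaller M is more luminous → Star A.
L ratio = 10^(0.4 |ΔM|) = 10^3.098 = 1253

Star A is more luminous, by a factor of 1250.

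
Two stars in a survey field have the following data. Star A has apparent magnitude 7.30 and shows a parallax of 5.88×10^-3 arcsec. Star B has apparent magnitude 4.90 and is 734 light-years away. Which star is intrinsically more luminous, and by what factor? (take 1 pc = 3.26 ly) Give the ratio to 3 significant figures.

Star B is more luminous, by a factor of 16.0.

Star A: d = 1/p = 1/5.88×10^-3″ = 170.1 pc
Star A: M = m − 5 log₁₀ d + 5 = 7.30 − 5·2.2306 + 5 = 1.147
Star B: d = 734 ly / 3.26 = 225.2 pc
Star B: M = m − 5 log₁₀ d + 5 = 4.90 − 5·2.3525 + 5 = -1.862
ΔM = M_A − M_B = 1.147 − (-1.862) = 3.009; smaller M is more luminous → Star B.
L ratio = 10^(0.4 |ΔM|) = 10^1.204 = 15.98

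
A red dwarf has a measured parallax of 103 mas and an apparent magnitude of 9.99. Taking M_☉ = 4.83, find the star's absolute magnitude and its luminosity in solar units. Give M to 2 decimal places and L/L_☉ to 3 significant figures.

d = 1/p = 1000/103 mas = 9.709 pc
M = m − 5 log₁₀ d + 5 = 9.99 − 5·0.9872 + 5 = 10.054
M − M_☉ = 10.054 − 4.83 = 5.224
L/L_☉ = 10^(−0.4 × 5.224) = 8.134×10^-3

M ≈ 10.05; L/L_☉ ≈ 8.13×10^-3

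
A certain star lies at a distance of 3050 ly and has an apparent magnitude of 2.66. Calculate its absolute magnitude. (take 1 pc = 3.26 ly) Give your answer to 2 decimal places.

M ≈ -7.20

d = 3050 ly / 3.26 = 935.6 pc
5 log₁₀(d/10 pc) = 5 log₁₀(935.6) − 5 = 9.855
M = m − 5 log₁₀(d/10) = 2.66 − 9.855 = -7.195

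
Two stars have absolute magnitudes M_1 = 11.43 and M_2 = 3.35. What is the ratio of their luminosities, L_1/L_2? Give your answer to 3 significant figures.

ΔM = M_1 − M_2 = 8.08
L_1/L_2 = 10^(−0.4 ΔM) = 10^-3.232 = 5.861×10^-4

L_1/L_2 ≈ 5.86×10^-4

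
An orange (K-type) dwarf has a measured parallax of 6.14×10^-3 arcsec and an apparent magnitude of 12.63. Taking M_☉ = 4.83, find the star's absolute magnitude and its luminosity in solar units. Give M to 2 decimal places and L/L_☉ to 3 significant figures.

d = 1/p = 1/6.14×10^-3″ = 162.9 pc
M = m − 5 log₁₀ d + 5 = 12.63 − 5·2.2118 + 5 = 6.571
M − M_☉ = 6.571 − 4.83 = 1.741
L/L_☉ = 10^(−0.4 × 1.741) = 0.2012

M ≈ 6.57; L/L_☉ ≈ 0.201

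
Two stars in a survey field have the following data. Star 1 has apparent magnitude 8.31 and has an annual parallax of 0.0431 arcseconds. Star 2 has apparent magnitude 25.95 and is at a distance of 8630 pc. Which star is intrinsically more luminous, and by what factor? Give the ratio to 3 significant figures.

Star 1 is more luminous, by a factor of 82.2.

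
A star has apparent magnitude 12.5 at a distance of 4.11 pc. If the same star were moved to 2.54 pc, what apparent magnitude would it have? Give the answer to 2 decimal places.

m ≈ 11.45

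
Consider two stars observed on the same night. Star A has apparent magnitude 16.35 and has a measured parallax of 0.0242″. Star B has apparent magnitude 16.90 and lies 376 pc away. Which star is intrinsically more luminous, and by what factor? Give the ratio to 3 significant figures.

Star B is more luminous, by a factor of 49.9.

Star A: d = 1/p = 1/0.0242″ = 41.32 pc
Star A: M = m − 5 log₁₀ d + 5 = 16.35 − 5·1.6162 + 5 = 13.269
Star B: M = m − 5 log₁₀ d + 5 = 16.90 − 5·2.5752 + 5 = 9.024
ΔM = M_A − M_B = 13.269 − (9.024) = 4.245; smaller M is more luminous → Star B.
L ratio = 10^(0.4 |ΔM|) = 10^1.698 = 49.89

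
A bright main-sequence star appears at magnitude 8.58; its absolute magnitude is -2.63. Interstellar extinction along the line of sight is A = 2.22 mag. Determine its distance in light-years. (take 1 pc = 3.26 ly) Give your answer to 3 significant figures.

d ≈ 2050 ly

m − M = 5 log₁₀(d/10 pc) + A  ⇒  8.58 − (-2.63) − 2.22 = 5 log₁₀(d/10)
8.990 = 5 log₁₀(d/10)
log₁₀ d = (m − M − A)/5 + 1 = 2.7980
d = 10^2.7980 = 628.1 pc
= 2047 ly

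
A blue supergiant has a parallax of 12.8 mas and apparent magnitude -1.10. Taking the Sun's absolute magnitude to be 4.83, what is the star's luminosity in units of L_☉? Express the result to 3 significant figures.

L/L_☉ ≈ 14400

d = 1/p = 1000/12.8 mas = 78.12 pc
M = m − 5 log₁₀ d + 5 = -1.10 − 5·1.8928 + 5 = -5.564
M − M_☉ = -5.564 − 4.83 = -10.394
L/L_☉ = 10^(−0.4 × -10.394) = 14370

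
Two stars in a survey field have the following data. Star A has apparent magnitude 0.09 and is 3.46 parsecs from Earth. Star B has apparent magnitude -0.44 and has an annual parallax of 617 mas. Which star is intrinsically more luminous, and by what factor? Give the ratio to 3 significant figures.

Star A: M = m − 5 log₁₀ d + 5 = 0.09 − 5·0.5391 + 5 = 2.395
Star B: p = 617 mas = 0.617″ → d = 1/p = 1.621 pc
Star B: M = m − 5 log₁₀ d + 5 = -0.44 − 5·0.2097 + 5 = 3.511
ΔM = M_A − M_B = 2.395 − (3.511) = -1.117; smaller M is more luminous → Star A.
L ratio = 10^(0.4 |ΔM|) = 10^0.447 = 2.797

Star A is more luminous, by a factor of 2.80.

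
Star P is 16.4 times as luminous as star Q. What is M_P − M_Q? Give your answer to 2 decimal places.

M_P − M_Q ≈ -3.04

Pogson: ΔM = −2.5 log₁₀(ratio) = −2.5 log₁₀(16.4) = −2.5 × 1.2148 = -3.037
Star P is brighter, so it has the smaller magnitude: the difference is negative.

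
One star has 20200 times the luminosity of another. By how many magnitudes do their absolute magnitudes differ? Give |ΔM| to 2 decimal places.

|ΔM| ≈ 10.76

Pogson: ΔM = −2.5 log₁₀(ratio) = −2.5 log₁₀(20200) = −2.5 × 4.3054 = -10.763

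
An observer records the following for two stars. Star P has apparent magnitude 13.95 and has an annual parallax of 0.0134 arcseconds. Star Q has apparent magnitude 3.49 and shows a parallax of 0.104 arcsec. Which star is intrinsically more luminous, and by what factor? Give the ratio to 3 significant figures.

Star P: d = 1/p = 1/0.0134″ = 74.63 pc
Star P: M = m − 5 log₁₀ d + 5 = 13.95 − 5·1.8729 + 5 = 9.586
Star Q: d = 1/p = 1/0.104″ = 9.615 pc
Star Q: M = m − 5 log₁₀ d + 5 = 3.49 − 5·0.9830 + 5 = 3.575
ΔM = M_P − M_Q = 9.586 − (3.575) = 6.010; smaller M is more luminous → Star Q.
L ratio = 10^(0.4 |ΔM|) = 10^2.404 = 253.6

Star Q is more luminous, by a factor of 254.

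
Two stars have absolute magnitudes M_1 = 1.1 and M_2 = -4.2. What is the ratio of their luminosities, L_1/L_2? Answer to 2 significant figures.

L_1/L_2 ≈ 7.6×10^-3

ΔM = M_1 − M_2 = 5.3
L_1/L_2 = 10^(−0.4 ΔM) = 10^-2.120 = 7.586×10^-3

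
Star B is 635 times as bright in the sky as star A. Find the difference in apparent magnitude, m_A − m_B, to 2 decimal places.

m_A − m_B ≈ 7.01

Pogson: Δm = −2.5 log₁₀(ratio) = −2.5 log₁₀(635) = −2.5 × 2.8028 = -7.007
Star B is brighter so has the smaller magnitude: m_A − m_B is positive.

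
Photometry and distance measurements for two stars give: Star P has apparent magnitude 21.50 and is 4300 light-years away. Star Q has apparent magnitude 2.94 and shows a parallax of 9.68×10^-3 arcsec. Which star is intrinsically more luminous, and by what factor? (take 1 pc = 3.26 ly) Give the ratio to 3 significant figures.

Star Q is more luminous, by a factor of 163000.

Star P: d = 4300 ly / 3.26 = 1319 pc
Star P: M = m − 5 log₁₀ d + 5 = 21.50 − 5·3.1203 + 5 = 10.899
Star Q: d = 1/p = 1/9.68×10^-3″ = 103.3 pc
Star Q: M = m − 5 log₁₀ d + 5 = 2.94 − 5·2.0141 + 5 = -2.131
ΔM = M_P − M_Q = 10.899 − (-2.131) = 13.029; smaller M is more luminous → Star Q.
L ratio = 10^(0.4 |ΔM|) = 10^5.212 = 162800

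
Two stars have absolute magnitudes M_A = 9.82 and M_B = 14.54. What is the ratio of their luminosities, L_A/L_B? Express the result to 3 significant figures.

ΔM = M_A − M_B = -4.72
L_A/L_B = 10^(−0.4 ΔM) = 10^1.888 = 77.27

L_A/L_B ≈ 77.3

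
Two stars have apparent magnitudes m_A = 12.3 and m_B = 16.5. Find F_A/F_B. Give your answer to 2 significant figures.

Magnitude difference = -4.2
Flux ratio = 10^(−0.4 Δm) = 10^(−0.4 × -4.2) = 10^1.680 = 47.86

F_A/F_B ≈ 48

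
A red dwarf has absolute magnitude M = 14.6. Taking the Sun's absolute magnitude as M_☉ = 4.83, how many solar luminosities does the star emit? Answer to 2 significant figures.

M − M_☉ = 14.6 − 4.83 = 9.770
L/L_☉ = 10^(−0.4 (M − M_☉)) = 10^-3.908 = 1.236×10^-4

L/L_☉ ≈ 1.2×10^-4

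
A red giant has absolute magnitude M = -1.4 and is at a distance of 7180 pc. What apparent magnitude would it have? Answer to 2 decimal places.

m ≈ 12.88

m = M + 5 log₁₀ d − 5 = -1.4 + 5·3.8561 − 5 = 12.881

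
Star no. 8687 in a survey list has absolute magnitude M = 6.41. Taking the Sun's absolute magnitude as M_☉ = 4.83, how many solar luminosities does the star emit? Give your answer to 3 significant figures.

M − M_☉ = 6.41 − 4.83 = 1.580
L/L_☉ = 10^(−0.4 (M − M_☉)) = 10^-0.632 = 0.2333

L/L_☉ ≈ 0.233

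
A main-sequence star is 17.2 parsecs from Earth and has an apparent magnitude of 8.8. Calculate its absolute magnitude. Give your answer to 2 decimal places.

M ≈ 7.62

5 log₁₀(d/10 pc) = 5 log₁₀(17.20) − 5 = 1.178
M = m − 5 log₁₀(d/10) = 8.8 − 1.178 = 7.622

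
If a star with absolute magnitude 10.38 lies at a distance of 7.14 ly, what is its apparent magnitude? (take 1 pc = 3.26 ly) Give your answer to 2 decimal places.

m ≈ 7.08

d = 7.14 ly / 3.26 = 2.190 pc
m = M + 5 log₁₀ d − 5 = 10.38 + 5·0.3405 − 5 = 7.082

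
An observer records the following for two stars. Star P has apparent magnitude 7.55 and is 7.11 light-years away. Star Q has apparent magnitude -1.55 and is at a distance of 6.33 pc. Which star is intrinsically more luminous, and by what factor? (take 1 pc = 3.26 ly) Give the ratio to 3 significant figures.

Star Q is more luminous, by a factor of 36800.

Star P: d = 7.11 ly / 3.26 = 2.181 pc
Star P: M = m − 5 log₁₀ d + 5 = 7.55 − 5·0.3387 + 5 = 10.857
Star Q: M = m − 5 log₁₀ d + 5 = -1.55 − 5·0.8014 + 5 = -0.557
ΔM = M_P − M_Q = 10.857 − (-0.557) = 11.414; smaller M is more luminous → Star Q.
L ratio = 10^(0.4 |ΔM|) = 10^4.566 = 36770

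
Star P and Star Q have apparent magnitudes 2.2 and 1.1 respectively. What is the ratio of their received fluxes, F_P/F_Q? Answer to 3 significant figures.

Magnitude difference = 1.1
Flux ratio = 10^(−0.4 Δm) = 10^(−0.4 × 1.1) = 10^-0.440 = 0.3631

F_P/F_Q ≈ 0.363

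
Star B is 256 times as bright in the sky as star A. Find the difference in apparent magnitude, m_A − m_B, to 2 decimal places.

m_A − m_B ≈ 6.02

Pogson: Δm = −2.5 log₁₀(ratio) = −2.5 log₁₀(256) = −2.5 × 2.4082 = -6.021
Star B is brighter so has the smaller magnitude: m_A − m_B is positive.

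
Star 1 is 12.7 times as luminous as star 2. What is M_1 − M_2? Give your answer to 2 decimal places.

Pogson: ΔM = −2.5 log₁₀(ratio) = −2.5 log₁₀(12.7) = −2.5 × 1.1038 = -2.760
Star 1 is brighter, so it has the smaller magnitude: the difference is negative.

M_1 − M_2 ≈ -2.76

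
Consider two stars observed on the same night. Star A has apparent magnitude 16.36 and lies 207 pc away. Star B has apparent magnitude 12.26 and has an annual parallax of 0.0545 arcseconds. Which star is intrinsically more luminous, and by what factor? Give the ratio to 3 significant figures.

Star A: M = m − 5 log₁₀ d + 5 = 16.36 − 5·2.3160 + 5 = 9.780
Star B: d = 1/p = 1/0.0545″ = 18.35 pc
Star B: M = m − 5 log₁₀ d + 5 = 12.26 − 5·1.2636 + 5 = 10.942
ΔM = M_A − M_B = 9.780 − (10.942) = -1.162; smaller M is more luminous → Star A.
L ratio = 10^(0.4 |ΔM|) = 10^0.465 = 2.916

Star A is more luminous, by a factor of 2.92.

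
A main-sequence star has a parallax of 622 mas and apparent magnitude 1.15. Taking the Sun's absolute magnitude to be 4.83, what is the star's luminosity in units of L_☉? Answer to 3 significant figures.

L/L_☉ ≈ 0.766

d = 1/p = 1000/622 mas = 1.608 pc
M = m − 5 log₁₀ d + 5 = 1.15 − 5·0.2062 + 5 = 5.119
M − M_☉ = 5.119 − 4.83 = 0.289
L/L_☉ = 10^(−0.4 × 0.289) = 0.7663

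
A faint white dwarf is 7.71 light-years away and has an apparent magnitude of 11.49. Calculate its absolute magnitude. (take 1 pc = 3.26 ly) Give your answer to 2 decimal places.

M ≈ 14.62

d = 7.71 ly / 3.26 = 2.365 pc
5 log₁₀(d/10 pc) = 5 log₁₀(2.365) − 5 = -3.131
M = m − 5 log₁₀(d/10) = 11.49 + 3.131 = 14.621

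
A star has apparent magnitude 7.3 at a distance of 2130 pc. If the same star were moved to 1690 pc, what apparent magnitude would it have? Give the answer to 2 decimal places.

m ≈ 6.80

Flux ∝ 1/d², so Δm = 5 log₁₀(d₂/d₁) = 5 log₁₀(1690/2130) = -0.502
m₂ = m₁ + Δm = 7.3 + (-0.502) = 6.798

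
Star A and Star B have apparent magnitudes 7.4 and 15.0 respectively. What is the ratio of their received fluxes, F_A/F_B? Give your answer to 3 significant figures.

F_A/F_B ≈ 1100

Magnitude difference = -7.6
Flux ratio = 10^(−0.4 Δm) = 10^(−0.4 × -7.6) = 10^3.040 = 1096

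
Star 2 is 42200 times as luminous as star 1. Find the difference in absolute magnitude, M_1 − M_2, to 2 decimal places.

M_1 − M_2 ≈ 11.56

Pogson: ΔM = −2.5 log₁₀(ratio) = −2.5 log₁₀(42200) = −2.5 × 4.6253 = -11.563
Star 2 is brighter so has the smaller magnitude: M_1 − M_2 is positive.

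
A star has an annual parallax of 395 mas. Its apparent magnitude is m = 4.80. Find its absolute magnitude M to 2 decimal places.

p = 395 mas = 0.395″ → d = 1/p = 2.532 pc
5 log₁₀(d/10 pc) = 5 log₁₀(2.532) − 5 = -2.983
M = m − 5 log₁₀(d/10) = 4.80 + 2.983 = 7.783

M ≈ 7.78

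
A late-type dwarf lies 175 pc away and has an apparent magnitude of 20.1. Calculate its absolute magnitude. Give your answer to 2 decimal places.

5 log₁₀(d/10 pc) = 5 log₁₀(175.0) − 5 = 6.215
M = m − 5 log₁₀(d/10) = 20.1 − 6.215 = 13.885

M ≈ 13.88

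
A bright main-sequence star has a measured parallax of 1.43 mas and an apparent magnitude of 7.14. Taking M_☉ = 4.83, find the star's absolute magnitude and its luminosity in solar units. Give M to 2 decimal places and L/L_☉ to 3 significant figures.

d = 1/p = 1000/1.43 mas = 699.3 pc
M = m − 5 log₁₀ d + 5 = 7.14 − 5·2.8447 + 5 = -2.083
M − M_☉ = -2.083 − 4.83 = -6.913
L/L_☉ = 10^(−0.4 × -6.913) = 582.5

M ≈ -2.08; L/L_☉ ≈ 583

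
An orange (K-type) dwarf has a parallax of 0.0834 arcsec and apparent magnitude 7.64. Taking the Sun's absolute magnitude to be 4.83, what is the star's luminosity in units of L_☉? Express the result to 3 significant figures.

L/L_☉ ≈ 0.108

d = 1/p = 1/0.0834″ = 11.99 pc
M = m − 5 log₁₀ d + 5 = 7.64 − 5·1.0788 + 5 = 7.246
M − M_☉ = 7.246 − 4.83 = 2.416
L/L_☉ = 10^(−0.4 × 2.416) = 0.1081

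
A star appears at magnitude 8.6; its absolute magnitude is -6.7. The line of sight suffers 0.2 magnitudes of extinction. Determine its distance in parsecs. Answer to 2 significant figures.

d ≈ 10000 pc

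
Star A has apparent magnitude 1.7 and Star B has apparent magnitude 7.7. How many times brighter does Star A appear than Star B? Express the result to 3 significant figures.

251

Δm = 1.7 − (7.7) = -6.0
Flux ratio = 10^(−0.4 Δm) = 10^(−0.4 × -6.0) = 10^2.400 = 251.2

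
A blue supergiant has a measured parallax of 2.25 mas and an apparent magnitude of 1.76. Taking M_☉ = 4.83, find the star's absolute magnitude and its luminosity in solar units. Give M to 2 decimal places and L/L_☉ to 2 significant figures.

d = 1/p = 1000/2.25 mas = 444.4 pc
M = m − 5 log₁₀ d + 5 = 1.76 − 5·2.6478 + 5 = -6.479
M − M_☉ = -6.479 − 4.83 = -11.309
L/L_☉ = 10^(−0.4 × -11.309) = 33390

M ≈ -6.48; L/L_☉ ≈ 33000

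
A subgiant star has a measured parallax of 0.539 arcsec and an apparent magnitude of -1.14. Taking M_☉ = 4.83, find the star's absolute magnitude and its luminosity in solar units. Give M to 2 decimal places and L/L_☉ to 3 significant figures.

M ≈ 2.52; L/L_☉ ≈ 8.41

d = 1/p = 1/0.539″ = 1.855 pc
M = m − 5 log₁₀ d + 5 = -1.14 − 5·0.2684 + 5 = 2.518
M − M_☉ = 2.518 − 4.83 = -2.312
L/L_☉ = 10^(−0.4 × -2.312) = 8.411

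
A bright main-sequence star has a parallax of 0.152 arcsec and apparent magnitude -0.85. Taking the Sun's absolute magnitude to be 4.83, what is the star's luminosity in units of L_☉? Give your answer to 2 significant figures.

L/L_☉ ≈ 81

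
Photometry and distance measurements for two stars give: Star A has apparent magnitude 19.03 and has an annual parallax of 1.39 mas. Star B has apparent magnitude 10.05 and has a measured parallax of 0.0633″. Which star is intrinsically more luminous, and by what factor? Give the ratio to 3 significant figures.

Star B is more luminous, by a factor of 1.88.

Star A: p = 1.39 mas = 1.39×10^-3″ → d = 1/p = 719.4 pc
Star A: M = m − 5 log₁₀ d + 5 = 19.03 − 5·2.8570 + 5 = 9.745
Star B: d = 1/p = 1/0.0633″ = 15.80 pc
Star B: M = m − 5 log₁₀ d + 5 = 10.05 − 5·1.1986 + 5 = 9.057
ΔM = M_A − M_B = 9.745 − (9.057) = 0.688; smaller M is more luminous → Star B.
L ratio = 10^(0.4 |ΔM|) = 10^0.275 = 1.885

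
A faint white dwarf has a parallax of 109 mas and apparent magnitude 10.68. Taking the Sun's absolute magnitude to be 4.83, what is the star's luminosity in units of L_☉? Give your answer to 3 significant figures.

d = 1/p = 1000/109 mas = 9.174 pc
M = m − 5 log₁₀ d + 5 = 10.68 − 5·0.9626 + 5 = 10.867
M − M_☉ = 10.867 − 4.83 = 6.037
L/L_☉ = 10^(−0.4 × 6.037) = 3.847×10^-3

L/L_☉ ≈ 3.85×10^-3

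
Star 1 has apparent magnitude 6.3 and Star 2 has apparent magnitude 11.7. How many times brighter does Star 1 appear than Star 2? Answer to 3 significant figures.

Magnitude difference = -5.4
Flux ratio = 10^(−0.4 Δm) = 10^(−0.4 × -5.4) = 10^2.160 = 144.5

145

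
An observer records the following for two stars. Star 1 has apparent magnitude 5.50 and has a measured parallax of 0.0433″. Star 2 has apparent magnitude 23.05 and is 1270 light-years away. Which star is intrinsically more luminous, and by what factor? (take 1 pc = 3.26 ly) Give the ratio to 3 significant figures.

Star 1: d = 1/p = 1/0.0433″ = 23.09 pc
Star 1: M = m − 5 log₁₀ d + 5 = 5.50 − 5·1.3635 + 5 = 3.682
Star 2: d = 1270 ly / 3.26 = 389.6 pc
Star 2: M = m − 5 log₁₀ d + 5 = 23.05 − 5·2.5906 + 5 = 15.097
ΔM = M_1 − M_2 = 3.682 − (15.097) = -11.415; smaller M is more luminous → Star 1.
L ratio = 10^(0.4 |ΔM|) = 10^4.566 = 36800

Star 1 is more luminous, by a factor of 36800.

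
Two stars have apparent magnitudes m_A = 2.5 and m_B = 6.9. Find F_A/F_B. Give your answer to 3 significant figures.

Magnitude difference = -4.4
Flux ratio = 10^(−0.4 Δm) = 10^(−0.4 × -4.4) = 10^1.760 = 57.54

F_A/F_B ≈ 57.5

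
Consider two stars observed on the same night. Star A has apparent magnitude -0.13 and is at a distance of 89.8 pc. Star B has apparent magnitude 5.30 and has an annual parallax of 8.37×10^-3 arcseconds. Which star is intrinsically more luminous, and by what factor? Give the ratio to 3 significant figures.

Star A: M = m − 5 log₁₀ d + 5 = -0.13 − 5·1.9533 + 5 = -4.896
Star B: d = 1/p = 1/8.37×10^-3″ = 119.5 pc
Star B: M = m − 5 log₁₀ d + 5 = 5.30 − 5·2.0773 + 5 = -0.086
ΔM = M_A − M_B = -4.896 − (-0.086) = -4.810; smaller M is more luminous → Star A.
L ratio = 10^(0.4 |ΔM|) = 10^1.924 = 83.95

Star A is more luminous, by a factor of 83.9.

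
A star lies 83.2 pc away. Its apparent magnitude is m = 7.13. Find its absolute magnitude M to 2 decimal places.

M ≈ 2.53

5 log₁₀(d/10 pc) = 5 log₁₀(83.20) − 5 = 4.601
M = m − 5 log₁₀(d/10) = 7.13 − 4.601 = 2.529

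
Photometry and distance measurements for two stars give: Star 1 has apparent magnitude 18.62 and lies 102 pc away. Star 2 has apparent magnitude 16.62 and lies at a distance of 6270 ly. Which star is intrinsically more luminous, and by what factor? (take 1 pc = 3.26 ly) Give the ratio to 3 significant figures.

Star 2 is more luminous, by a factor of 2240.

Star 1: M = m − 5 log₁₀ d + 5 = 18.62 − 5·2.0086 + 5 = 13.577
Star 2: d = 6270 ly / 3.26 = 1923 pc
Star 2: M = m − 5 log₁₀ d + 5 = 16.62 − 5·3.2840 + 5 = 5.200
ΔM = M_1 − M_2 = 13.577 − (5.200) = 8.377; smaller M is more luminous → Star 2.
L ratio = 10^(0.4 |ΔM|) = 10^3.351 = 2243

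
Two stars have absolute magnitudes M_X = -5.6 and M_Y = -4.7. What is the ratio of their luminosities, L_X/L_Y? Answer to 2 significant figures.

L_X/L_Y ≈ 2.3

ΔM = M_X − M_Y = -0.9
L_X/L_Y = 10^(−0.4 ΔM) = 10^0.360 = 2.291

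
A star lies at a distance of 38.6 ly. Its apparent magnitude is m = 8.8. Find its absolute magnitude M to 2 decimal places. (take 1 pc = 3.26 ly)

d = 38.6 ly / 3.26 = 11.84 pc
5 log₁₀(d/10 pc) = 5 log₁₀(11.84) − 5 = 0.367
M = m − 5 log₁₀(d/10) = 8.8 − 0.367 = 8.433

M ≈ 8.43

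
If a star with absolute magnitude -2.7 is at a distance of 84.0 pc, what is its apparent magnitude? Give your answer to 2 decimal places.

m ≈ 1.92

m = M + 5 log₁₀ d − 5 = -2.7 + 5·1.9243 − 5 = 1.921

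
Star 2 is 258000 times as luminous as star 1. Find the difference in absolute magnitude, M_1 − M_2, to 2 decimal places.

M_1 − M_2 ≈ 13.53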